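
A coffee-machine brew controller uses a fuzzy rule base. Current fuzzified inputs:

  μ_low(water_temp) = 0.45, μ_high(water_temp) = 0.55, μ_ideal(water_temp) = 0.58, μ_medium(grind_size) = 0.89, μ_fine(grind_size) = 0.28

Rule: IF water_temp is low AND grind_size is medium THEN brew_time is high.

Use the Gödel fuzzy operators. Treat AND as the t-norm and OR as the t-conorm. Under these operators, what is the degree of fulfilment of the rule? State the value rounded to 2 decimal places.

firing strength: low=0.45, medium=0.89; AND[min(a, b)] → w = 0.45

0.45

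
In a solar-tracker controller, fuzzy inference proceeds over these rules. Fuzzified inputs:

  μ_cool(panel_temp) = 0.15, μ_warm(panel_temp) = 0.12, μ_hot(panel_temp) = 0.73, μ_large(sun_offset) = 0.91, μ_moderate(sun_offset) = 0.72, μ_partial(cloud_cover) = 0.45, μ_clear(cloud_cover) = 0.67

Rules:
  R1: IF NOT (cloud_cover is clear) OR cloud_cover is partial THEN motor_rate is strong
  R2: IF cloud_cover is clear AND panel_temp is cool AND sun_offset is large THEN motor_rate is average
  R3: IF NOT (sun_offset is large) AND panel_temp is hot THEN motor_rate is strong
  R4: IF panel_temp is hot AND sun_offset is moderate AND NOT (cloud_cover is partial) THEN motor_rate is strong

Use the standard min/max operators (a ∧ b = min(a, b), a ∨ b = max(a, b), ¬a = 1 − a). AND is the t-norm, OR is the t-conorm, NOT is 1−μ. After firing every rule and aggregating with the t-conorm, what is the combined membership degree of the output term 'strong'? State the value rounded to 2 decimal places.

0.55

R1: ¬clear=1−0.67=0.33, partial=0.45; OR[max(a, b)] → w = 0.45
R2: clear=0.67, cool=0.15, large=0.91; AND[min(a, b)] → w = 0.15
R3: ¬large=1−0.91=0.09, hot=0.73; AND[min(a, b)] → w = 0.09
R4: hot=0.73, moderate=0.72, ¬partial=1−0.45=0.55; AND[min(a, b)] → w = 0.55
Rules with consequent 'strong': {R1, R3, R4} → strengths 0.45, 0.09, 0.55
Aggregate via t-conorm [max(a, b)]: 0.55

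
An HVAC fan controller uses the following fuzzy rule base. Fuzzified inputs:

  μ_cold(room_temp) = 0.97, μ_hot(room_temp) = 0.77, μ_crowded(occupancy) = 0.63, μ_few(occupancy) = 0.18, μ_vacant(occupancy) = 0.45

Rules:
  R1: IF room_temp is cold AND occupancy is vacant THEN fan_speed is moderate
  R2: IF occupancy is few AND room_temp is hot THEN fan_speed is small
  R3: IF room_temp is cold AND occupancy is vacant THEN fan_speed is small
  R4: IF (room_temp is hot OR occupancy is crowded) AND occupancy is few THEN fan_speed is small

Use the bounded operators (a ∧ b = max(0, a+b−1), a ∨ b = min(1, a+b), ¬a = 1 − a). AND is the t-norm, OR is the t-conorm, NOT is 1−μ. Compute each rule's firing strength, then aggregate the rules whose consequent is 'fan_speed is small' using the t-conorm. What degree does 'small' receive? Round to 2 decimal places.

0.60

R1: cold=0.97, vacant=0.45; AND[max(0, a+b−1)] → w = 0.42
R2: few=0.18, hot=0.77; AND[max(0, a+b−1)] → w = 0.00
R3: cold=0.97, vacant=0.45; AND[max(0, a+b−1)] → w = 0.42
R4: (hot=0.77 OR crowded=0.63) = 1.00; AND[max(0, a+b−1)] with few=0.18 → w = 0.18
Rules with consequent 'small': {R2, R3, R4} → strengths 0.00, 0.42, 0.18
Aggregate via t-conorm [min(1, a+b)]: 0.60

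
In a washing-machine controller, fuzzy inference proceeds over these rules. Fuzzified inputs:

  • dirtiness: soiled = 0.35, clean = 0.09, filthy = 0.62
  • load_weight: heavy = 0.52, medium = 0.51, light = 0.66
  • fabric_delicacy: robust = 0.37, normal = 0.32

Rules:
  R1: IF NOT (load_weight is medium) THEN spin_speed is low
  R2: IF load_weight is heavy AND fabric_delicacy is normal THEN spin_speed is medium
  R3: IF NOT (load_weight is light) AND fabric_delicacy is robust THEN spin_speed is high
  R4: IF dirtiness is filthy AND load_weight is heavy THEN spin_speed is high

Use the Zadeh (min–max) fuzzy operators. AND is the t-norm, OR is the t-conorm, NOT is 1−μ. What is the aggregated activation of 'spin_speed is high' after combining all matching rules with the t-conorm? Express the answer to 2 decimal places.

R1: ¬medium=1−0.51=0.49 → w = 0.49
R2: heavy=0.52, normal=0.32; AND[min(a, b)] → w = 0.32
R3: ¬light=1−0.66=0.34, robust=0.37; AND[min(a, b)] → w = 0.34
R4: filthy=0.62, heavy=0.52; AND[min(a, b)] → w = 0.52
Rules with consequent 'high': {R3, R4} → strengths 0.34, 0.52
Aggregate via t-conorm [max(a, b)]: 0.52

0.52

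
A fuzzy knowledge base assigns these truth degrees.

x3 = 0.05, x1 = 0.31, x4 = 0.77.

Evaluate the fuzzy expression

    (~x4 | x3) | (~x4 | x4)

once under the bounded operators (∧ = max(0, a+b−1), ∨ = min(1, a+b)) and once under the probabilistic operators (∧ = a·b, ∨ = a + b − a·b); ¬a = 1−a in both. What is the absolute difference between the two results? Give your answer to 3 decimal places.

0.130

Under bounded:
  ~x4 = 1 − 0.77 = 0.23
  ~x4 | x3 = min(1, a+b) on (0.23, 0.05) = 0.28
  ~x4 = 1 − 0.77 = 0.23
  ~x4 | x4 = min(1, a+b) on (0.23, 0.77) = 1.00
  (~x4 | x3) | (~x4 | x4) = min(1, a+b) on (0.28, 1.00) = 1.00
  → value = 1.0000
Under probabilistic:
  ~x4 = 1 − 0.7700 = 0.2300
  ~x4 | x3 = a + b − a·b on (0.2300, 0.0500) = 0.2685
  ~x4 = 1 − 0.7700 = 0.2300
  ~x4 | x4 = a + b − a·b on (0.2300, 0.7700) = 0.8229
  (~x4 | x3) | (~x4 | x4) = a + b − a·b on (0.2685, 0.8229) = 0.8705
  → value = 0.8705
|1.0000 − 0.8705| = 0.130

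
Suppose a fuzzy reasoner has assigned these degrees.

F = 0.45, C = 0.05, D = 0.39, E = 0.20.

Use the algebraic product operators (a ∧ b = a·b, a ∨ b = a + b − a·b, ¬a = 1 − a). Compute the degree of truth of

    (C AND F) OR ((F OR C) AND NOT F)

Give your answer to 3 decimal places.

0.279

C AND F = a·b on (0.0500, 0.4500) = 0.0225
F OR C = a + b − a·b on (0.4500, 0.0500) = 0.4775
NOT F = 1 − 0.4500 = 0.5500
(F OR C) AND NOT F = a·b on (0.4775, 0.5500) = 0.2626
(C AND F) OR ((F OR C) AND NOT F) = a + b − a·b on (0.0225, 0.2626) = 0.2792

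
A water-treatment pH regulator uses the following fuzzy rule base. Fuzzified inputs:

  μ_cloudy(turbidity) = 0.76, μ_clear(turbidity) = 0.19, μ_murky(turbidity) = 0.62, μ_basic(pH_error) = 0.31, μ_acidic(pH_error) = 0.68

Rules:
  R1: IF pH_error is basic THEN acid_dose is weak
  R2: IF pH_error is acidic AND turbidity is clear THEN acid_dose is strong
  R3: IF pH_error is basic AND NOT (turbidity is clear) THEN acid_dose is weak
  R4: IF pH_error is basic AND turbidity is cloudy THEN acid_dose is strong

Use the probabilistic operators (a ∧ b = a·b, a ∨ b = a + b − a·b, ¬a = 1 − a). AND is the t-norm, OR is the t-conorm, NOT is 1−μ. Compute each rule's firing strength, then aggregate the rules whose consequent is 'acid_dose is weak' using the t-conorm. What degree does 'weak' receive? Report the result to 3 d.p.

R1: basic=0.31 → w = 0.3100
R2: acidic=0.68, clear=0.19; AND[a·b] → w = 0.1292
R3: basic=0.31, ¬clear=1−0.19=0.81; AND[a·b] → w = 0.2511
R4: basic=0.31, cloudy=0.76; AND[a·b] → w = 0.2356
Rules with consequent 'weak': {R1, R3} → strengths 0.3100, 0.2511
Aggregate via t-conorm [a + b − a·b]: 0.4833

0.483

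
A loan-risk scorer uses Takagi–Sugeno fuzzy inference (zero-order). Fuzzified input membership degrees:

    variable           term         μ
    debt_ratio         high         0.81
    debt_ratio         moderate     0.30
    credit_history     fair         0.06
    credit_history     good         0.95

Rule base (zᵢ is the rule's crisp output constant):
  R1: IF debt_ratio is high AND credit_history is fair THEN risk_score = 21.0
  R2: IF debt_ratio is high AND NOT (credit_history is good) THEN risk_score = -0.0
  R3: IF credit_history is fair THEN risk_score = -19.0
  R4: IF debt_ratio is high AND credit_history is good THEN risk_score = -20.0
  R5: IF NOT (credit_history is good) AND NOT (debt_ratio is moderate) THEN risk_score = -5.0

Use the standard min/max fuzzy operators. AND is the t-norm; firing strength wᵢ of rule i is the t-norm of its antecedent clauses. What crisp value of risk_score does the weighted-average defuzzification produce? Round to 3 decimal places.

-15.854

R1 (z=21.0): high=0.81, fair=0.06; AND[min(a, b)] → w = 0.06
R2 (z=-0.0): high=0.81, ¬good=1−0.95=0.05; AND[min(a, b)] → w = 0.05
R3 (z=-19.0): fair=0.06 → w = 0.06
R4 (z=-20.0): high=0.81, good=0.95; AND[min(a, b)] → w = 0.81
R5 (z=-5.0): ¬good=1−0.95=0.05, ¬moderate=1−0.30=0.70; AND[min(a, b)] → w = 0.05
Weighted average = (0.06·21.0 + 0.05·-0.0 + 0.06·-19.0 + 0.81·-20.0 + 0.05·-5.0) / (0.06 + 0.05 + 0.06 + 0.81 + 0.05)
  = -16.3300 / 1.0300 = -15.854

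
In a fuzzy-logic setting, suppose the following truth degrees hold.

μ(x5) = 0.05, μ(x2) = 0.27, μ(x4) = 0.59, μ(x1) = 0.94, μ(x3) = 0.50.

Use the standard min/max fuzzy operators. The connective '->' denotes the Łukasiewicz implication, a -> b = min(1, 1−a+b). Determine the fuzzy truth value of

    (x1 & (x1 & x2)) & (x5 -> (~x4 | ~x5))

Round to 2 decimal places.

x1 & x2 = min(a, b) on (0.94, 0.27) = 0.27
x1 & (x1 & x2) = min(a, b) on (0.94, 0.27) = 0.27
~x4 = 1 − 0.59 = 0.41
~x5 = 1 − 0.05 = 0.95
~x4 | ~x5 = max(a, b) on (0.41, 0.95) = 0.95
x5 -> (~x4 | ~x5)  [Łukasiewicz: min(1, 1−a+b)] with a=0.05, b=0.95 → 1.00
(x1 & (x1 & x2)) & (x5 -> (~x4 | ~x5)) = min(a, b) on (0.27, 1.00) = 0.27

0.27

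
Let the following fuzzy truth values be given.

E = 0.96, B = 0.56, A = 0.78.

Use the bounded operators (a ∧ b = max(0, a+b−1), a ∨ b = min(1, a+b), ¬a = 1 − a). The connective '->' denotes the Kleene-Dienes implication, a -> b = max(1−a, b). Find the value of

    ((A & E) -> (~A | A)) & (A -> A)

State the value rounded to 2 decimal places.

0.78

A & E = max(0, a+b−1) on (0.78, 0.96) = 0.74
~A = 1 − 0.78 = 0.22
~A | A = min(1, a+b) on (0.22, 0.78) = 1.00
(A & E) -> (~A | A)  [Kleene-Dienes: max(1−a, b)] with a=0.74, b=1.00 → 1.00
A -> A  [Kleene-Dienes: max(1−a, b)] with a=0.78, b=0.78 → 0.78
((A & E) -> (~A | A)) & (A -> A) = max(0, a+b−1) on (1.00, 0.78) = 0.78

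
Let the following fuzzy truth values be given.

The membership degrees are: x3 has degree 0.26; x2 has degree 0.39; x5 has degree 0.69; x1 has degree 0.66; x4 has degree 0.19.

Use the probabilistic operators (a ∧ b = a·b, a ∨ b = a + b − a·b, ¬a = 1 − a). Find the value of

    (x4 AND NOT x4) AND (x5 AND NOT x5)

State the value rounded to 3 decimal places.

NOT x4 = 1 − 0.1900 = 0.8100
x4 AND NOT x4 = a·b on (0.1900, 0.8100) = 0.1539
NOT x5 = 1 − 0.6900 = 0.3100
x5 AND NOT x5 = a·b on (0.6900, 0.3100) = 0.2139
(x4 AND NOT x4) AND (x5 AND NOT x5) = a·b on (0.1539, 0.2139) = 0.0329

0.033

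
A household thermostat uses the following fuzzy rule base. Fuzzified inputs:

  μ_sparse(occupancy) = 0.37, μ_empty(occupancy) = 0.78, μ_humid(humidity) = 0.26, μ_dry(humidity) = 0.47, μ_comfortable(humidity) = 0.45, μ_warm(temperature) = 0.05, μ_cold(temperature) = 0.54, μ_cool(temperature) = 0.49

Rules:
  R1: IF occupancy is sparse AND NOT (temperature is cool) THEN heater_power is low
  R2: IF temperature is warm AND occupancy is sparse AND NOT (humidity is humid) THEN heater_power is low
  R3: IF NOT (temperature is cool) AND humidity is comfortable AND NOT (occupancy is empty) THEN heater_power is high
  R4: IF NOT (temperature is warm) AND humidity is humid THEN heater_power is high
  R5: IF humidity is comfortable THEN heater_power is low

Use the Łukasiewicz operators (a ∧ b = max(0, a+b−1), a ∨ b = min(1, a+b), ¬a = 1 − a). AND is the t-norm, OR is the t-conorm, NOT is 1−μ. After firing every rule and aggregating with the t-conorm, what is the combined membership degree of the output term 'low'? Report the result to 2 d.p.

R1: sparse=0.37, ¬cool=1−0.49=0.51; AND[max(0, a+b−1)] → w = 0.00
R2: warm=0.05, sparse=0.37, ¬humid=1−0.26=0.74; AND[max(0, a+b−1)] → w = 0.00
R3: ¬cool=1−0.49=0.51, comfortable=0.45, ¬empty=1−0.78=0.22; AND[max(0, a+b−1)] → w = 0.00
R4: ¬warm=1−0.05=0.95, humid=0.26; AND[max(0, a+b−1)] → w = 0.21
R5: comfortable=0.45 → w = 0.45
Rules with consequent 'low': {R1, R2, R5} → strengths 0.00, 0.00, 0.45
Aggregate via t-conorm [min(1, a+b)]: 0.45

0.45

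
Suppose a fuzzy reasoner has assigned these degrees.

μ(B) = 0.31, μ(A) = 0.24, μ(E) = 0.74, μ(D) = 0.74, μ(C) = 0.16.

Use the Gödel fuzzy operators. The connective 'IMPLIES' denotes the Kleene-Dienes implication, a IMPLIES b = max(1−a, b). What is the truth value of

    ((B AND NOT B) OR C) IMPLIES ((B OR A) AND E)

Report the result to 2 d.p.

NOT B = 1 − 0.31 = 0.69
B AND NOT B = min(a, b) on (0.31, 0.69) = 0.31
(B AND NOT B) OR C = max(a, b) on (0.31, 0.16) = 0.31
B OR A = max(a, b) on (0.31, 0.24) = 0.31
(B OR A) AND E = min(a, b) on (0.31, 0.74) = 0.31
((B AND NOT B) OR C) IMPLIES ((B OR A) AND E)  [Kleene-Dienes: max(1−a, b)] with a=0.31, b=0.31 → 0.69

0.69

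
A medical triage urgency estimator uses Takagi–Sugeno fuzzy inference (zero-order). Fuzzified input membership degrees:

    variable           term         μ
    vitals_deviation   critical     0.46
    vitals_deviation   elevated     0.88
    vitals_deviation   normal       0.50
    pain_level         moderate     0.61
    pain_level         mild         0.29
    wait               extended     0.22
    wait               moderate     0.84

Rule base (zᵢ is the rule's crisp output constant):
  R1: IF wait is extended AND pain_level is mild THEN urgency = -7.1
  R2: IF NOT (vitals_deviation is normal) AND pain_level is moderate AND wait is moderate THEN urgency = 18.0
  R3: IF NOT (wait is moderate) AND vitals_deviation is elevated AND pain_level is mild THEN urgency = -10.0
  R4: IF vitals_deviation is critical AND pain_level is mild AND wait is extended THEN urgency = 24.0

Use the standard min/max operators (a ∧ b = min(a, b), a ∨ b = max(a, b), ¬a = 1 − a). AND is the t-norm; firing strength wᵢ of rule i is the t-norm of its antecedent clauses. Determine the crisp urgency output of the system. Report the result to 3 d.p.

R1 (z=-7.1): extended=0.22, mild=0.29; AND[min(a, b)] → w = 0.22
R2 (z=18.0): ¬normal=1−0.50=0.50, moderate=0.61, moderate=0.84; AND[min(a, b)] → w = 0.50
R3 (z=-10.0): ¬moderate=1−0.84=0.16, elevated=0.88, mild=0.29; AND[min(a, b)] → w = 0.16
R4 (z=24.0): critical=0.46, mild=0.29, extended=0.22; AND[min(a, b)] → w = 0.22
Weighted average = (0.22·-7.1 + 0.50·18.0 + 0.16·-10.0 + 0.22·24.0) / (0.22 + 0.50 + 0.16 + 0.22)
  = 11.1180 / 1.1000 = 10.107

10.107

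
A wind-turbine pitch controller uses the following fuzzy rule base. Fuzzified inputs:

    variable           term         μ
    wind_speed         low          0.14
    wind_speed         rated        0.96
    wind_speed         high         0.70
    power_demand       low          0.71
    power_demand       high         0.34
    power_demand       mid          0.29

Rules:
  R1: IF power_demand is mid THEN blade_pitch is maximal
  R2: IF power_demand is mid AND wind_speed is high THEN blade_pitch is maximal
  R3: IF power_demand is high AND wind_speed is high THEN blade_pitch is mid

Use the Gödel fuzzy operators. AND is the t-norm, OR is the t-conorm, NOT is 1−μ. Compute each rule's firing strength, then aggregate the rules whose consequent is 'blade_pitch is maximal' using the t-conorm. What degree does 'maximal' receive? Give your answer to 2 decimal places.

0.29

R1: mid=0.29 → w = 0.29
R2: mid=0.29, high=0.70; AND[min(a, b)] → w = 0.29
R3: high=0.34, high=0.70; AND[min(a, b)] → w = 0.34
Rules with consequent 'maximal': {R1, R2} → strengths 0.29, 0.29
Aggregate via t-conorm [max(a, b)]: 0.29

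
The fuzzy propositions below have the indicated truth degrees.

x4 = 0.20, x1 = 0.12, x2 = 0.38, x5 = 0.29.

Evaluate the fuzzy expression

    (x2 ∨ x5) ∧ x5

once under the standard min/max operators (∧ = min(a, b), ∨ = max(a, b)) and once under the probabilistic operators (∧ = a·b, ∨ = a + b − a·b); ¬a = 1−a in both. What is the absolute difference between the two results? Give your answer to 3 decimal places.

0.128

Under standard min/max:
  x2 ∨ x5 = max(a, b) on (0.38, 0.29) = 0.38
  (x2 ∨ x5) ∧ x5 = min(a, b) on (0.38, 0.29) = 0.29
  → value = 0.2900
Under probabilistic:
  x2 ∨ x5 = a + b − a·b on (0.3800, 0.2900) = 0.5598
  (x2 ∨ x5) ∧ x5 = a·b on (0.5598, 0.2900) = 0.1623
  → value = 0.1623
|0.2900 − 0.1623| = 0.128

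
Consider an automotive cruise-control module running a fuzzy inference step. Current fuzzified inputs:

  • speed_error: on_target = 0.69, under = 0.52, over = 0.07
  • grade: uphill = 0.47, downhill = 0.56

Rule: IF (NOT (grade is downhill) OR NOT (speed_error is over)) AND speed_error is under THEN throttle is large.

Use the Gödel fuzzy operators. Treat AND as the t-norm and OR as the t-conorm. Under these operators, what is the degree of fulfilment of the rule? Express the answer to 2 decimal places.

0.52

firing strength: (¬downhill=1−0.56=0.44 OR ¬over=1−0.07=0.93) = 0.93; AND[min(a, b)] with under=0.52 → w = 0.52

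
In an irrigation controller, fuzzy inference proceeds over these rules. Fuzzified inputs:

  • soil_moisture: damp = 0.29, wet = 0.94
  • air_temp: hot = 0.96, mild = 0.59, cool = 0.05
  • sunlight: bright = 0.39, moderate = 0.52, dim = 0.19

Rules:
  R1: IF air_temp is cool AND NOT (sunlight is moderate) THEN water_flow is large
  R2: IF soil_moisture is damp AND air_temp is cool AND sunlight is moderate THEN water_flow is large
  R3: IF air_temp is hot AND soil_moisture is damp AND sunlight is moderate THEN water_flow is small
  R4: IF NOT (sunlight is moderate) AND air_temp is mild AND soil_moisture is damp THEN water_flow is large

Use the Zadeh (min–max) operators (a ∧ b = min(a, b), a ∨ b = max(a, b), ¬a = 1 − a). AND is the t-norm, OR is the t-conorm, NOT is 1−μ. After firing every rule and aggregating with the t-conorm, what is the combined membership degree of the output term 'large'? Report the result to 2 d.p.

0.29

R1: cool=0.05, ¬moderate=1−0.52=0.48; AND[min(a, b)] → w = 0.05
R2: damp=0.29, cool=0.05, moderate=0.52; AND[min(a, b)] → w = 0.05
R3: hot=0.96, damp=0.29, moderate=0.52; AND[min(a, b)] → w = 0.29
R4: ¬moderate=1−0.52=0.48, mild=0.59, damp=0.29; AND[min(a, b)] → w = 0.29
Rules with consequent 'large': {R1, R2, R4} → strengths 0.05, 0.05, 0.29
Aggregate via t-conorm [max(a, b)]: 0.29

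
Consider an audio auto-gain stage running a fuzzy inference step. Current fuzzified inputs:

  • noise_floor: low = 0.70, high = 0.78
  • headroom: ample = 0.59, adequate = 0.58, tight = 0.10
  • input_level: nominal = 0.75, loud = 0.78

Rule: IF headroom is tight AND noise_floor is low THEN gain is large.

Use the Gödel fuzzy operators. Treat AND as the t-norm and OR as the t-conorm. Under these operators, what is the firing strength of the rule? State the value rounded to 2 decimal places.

0.10

firing strength: tight=0.10, low=0.70; AND[min(a, b)] → w = 0.10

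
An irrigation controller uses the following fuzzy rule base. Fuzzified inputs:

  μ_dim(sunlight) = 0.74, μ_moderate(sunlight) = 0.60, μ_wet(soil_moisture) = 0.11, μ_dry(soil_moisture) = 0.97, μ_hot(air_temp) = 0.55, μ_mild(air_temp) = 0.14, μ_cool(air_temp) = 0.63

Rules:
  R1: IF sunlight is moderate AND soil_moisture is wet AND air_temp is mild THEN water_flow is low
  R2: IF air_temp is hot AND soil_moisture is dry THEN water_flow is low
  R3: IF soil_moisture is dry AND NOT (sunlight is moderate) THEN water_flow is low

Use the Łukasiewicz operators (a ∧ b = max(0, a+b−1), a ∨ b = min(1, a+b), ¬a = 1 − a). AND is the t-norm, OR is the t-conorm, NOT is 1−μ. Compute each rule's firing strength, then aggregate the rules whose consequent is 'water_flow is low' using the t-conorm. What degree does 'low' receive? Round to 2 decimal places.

0.89

R1: moderate=0.60, wet=0.11, mild=0.14; AND[max(0, a+b−1)] → w = 0.00
R2: hot=0.55, dry=0.97; AND[max(0, a+b−1)] → w = 0.52
R3: dry=0.97, ¬moderate=1−0.60=0.40; AND[max(0, a+b−1)] → w = 0.37
Rules with consequent 'low': {R1, R2, R3} → strengths 0.00, 0.52, 0.37
Aggregate via t-conorm [min(1, a+b)]: 0.89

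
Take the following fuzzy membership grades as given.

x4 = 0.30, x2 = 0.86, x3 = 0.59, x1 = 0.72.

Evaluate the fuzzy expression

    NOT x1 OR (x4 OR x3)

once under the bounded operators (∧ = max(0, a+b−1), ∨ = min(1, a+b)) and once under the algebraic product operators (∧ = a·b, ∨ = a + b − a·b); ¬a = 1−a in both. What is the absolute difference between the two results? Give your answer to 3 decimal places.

Under bounded:
  NOT x1 = 1 − 0.72 = 0.28
  x4 OR x3 = min(1, a+b) on (0.30, 0.59) = 0.89
  NOT x1 OR (x4 OR x3) = min(1, a+b) on (0.28, 0.89) = 1.00
  → value = 1.0000
Under algebraic product:
  NOT x1 = 1 − 0.7200 = 0.2800
  x4 OR x3 = a + b − a·b on (0.3000, 0.5900) = 0.7130
  NOT x1 OR (x4 OR x3) = a + b − a·b on (0.2800, 0.7130) = 0.7934
  → value = 0.7934
|1.0000 − 0.7934| = 0.207

0.207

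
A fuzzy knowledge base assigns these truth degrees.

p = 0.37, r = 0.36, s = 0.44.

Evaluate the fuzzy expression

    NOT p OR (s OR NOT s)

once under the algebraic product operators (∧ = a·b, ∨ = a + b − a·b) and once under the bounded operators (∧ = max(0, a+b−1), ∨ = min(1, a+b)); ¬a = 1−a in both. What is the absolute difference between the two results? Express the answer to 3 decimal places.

Under algebraic product:
  NOT p = 1 − 0.3700 = 0.6300
  NOT s = 1 − 0.4400 = 0.5600
  s OR NOT s = a + b − a·b on (0.4400, 0.5600) = 0.7536
  NOT p OR (s OR NOT s) = a + b − a·b on (0.6300, 0.7536) = 0.9088
  → value = 0.9088
Under bounded:
  NOT p = 1 − 0.37 = 0.63
  NOT s = 1 − 0.44 = 0.56
  s OR NOT s = min(1, a+b) on (0.44, 0.56) = 1.00
  NOT p OR (s OR NOT s) = min(1, a+b) on (0.63, 1.00) = 1.00
  → value = 1.0000
|0.9088 − 1.0000| = 0.091

0.091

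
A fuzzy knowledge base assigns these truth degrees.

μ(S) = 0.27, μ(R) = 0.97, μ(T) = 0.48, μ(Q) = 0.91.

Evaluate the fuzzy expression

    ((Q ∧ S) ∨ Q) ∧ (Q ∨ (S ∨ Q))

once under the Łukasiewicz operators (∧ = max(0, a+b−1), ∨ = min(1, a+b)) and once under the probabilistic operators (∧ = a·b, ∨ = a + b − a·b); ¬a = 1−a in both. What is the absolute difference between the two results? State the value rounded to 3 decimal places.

Under Łukasiewicz:
  Q ∧ S = max(0, a+b−1) on (0.91, 0.27) = 0.18
  (Q ∧ S) ∨ Q = min(1, a+b) on (0.18, 0.91) = 1.00
  S ∨ Q = min(1, a+b) on (0.27, 0.91) = 1.00
  Q ∨ (S ∨ Q) = min(1, a+b) on (0.91, 1.00) = 1.00
  ((Q ∧ S) ∨ Q) ∧ (Q ∨ (S ∨ Q)) = max(0, a+b−1) on (1.00, 1.00) = 1.00
  → value = 1.0000
Under probabilistic:
  Q ∧ S = a·b on (0.9100, 0.2700) = 0.2457
  (Q ∧ S) ∨ Q = a + b − a·b on (0.2457, 0.9100) = 0.9321
  S ∨ Q = a + b − a·b on (0.2700, 0.9100) = 0.9343
  Q ∨ (S ∨ Q) = a + b − a·b on (0.9100, 0.9343) = 0.9941
  ((Q ∧ S) ∨ Q) ∧ (Q ∨ (S ∨ Q)) = a·b on (0.9321, 0.9941) = 0.9266
  → value = 0.9266
|1.0000 − 0.9266| = 0.073

0.073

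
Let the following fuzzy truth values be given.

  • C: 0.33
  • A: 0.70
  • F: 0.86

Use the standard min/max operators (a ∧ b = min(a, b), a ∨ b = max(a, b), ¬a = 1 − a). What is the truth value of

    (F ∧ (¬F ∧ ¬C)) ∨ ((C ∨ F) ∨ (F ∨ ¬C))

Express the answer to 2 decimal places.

0.86

¬F = 1 − 0.86 = 0.14
¬C = 1 − 0.33 = 0.67
¬F ∧ ¬C = min(a, b) on (0.14, 0.67) = 0.14
F ∧ (¬F ∧ ¬C) = min(a, b) on (0.86, 0.14) = 0.14
C ∨ F = max(a, b) on (0.33, 0.86) = 0.86
¬C = 1 − 0.33 = 0.67
F ∨ ¬C = max(a, b) on (0.86, 0.67) = 0.86
(C ∨ F) ∨ (F ∨ ¬C) = max(a, b) on (0.86, 0.86) = 0.86
(F ∧ (¬F ∧ ¬C)) ∨ ((C ∨ F) ∨ (F ∨ ¬C)) = max(a, b) on (0.14, 0.86) = 0.86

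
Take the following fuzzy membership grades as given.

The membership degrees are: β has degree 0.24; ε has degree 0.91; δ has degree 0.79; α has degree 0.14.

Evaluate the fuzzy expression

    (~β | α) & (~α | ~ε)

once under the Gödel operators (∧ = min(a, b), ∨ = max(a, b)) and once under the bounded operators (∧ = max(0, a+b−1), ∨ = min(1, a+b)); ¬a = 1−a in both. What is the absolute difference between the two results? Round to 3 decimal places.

Under Gödel:
  ~β = 1 − 0.24 = 0.76
  ~β | α = max(a, b) on (0.76, 0.14) = 0.76
  ~α = 1 − 0.14 = 0.86
  ~ε = 1 − 0.91 = 0.09
  ~α | ~ε = max(a, b) on (0.86, 0.09) = 0.86
  (~β | α) & (~α | ~ε) = min(a, b) on (0.76, 0.86) = 0.76
  → value = 0.7600
Under bounded:
  ~β = 1 − 0.24 = 0.76
  ~β | α = min(1, a+b) on (0.76, 0.14) = 0.90
  ~α = 1 − 0.14 = 0.86
  ~ε = 1 − 0.91 = 0.09
  ~α | ~ε = min(1, a+b) on (0.86, 0.09) = 0.95
  (~β | α) & (~α | ~ε) = max(0, a+b−1) on (0.90, 0.95) = 0.85
  → value = 0.8500
|0.7600 − 0.8500| = 0.090

0.090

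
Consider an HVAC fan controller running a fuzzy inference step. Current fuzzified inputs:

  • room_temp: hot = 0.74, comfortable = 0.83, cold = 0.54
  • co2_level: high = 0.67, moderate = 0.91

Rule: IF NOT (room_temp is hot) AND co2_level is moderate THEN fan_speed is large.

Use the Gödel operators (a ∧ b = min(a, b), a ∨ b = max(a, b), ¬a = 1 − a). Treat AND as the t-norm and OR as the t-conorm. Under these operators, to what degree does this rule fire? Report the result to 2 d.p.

0.26

firing strength: ¬hot=1−0.74=0.26, moderate=0.91; AND[min(a, b)] → w = 0.26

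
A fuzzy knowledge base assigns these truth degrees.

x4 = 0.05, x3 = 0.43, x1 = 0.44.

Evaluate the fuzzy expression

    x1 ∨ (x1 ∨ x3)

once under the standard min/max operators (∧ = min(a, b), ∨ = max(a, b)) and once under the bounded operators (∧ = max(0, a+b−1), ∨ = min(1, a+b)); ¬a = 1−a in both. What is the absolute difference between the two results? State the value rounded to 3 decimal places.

Under standard min/max:
  x1 ∨ x3 = max(a, b) on (0.44, 0.43) = 0.44
  x1 ∨ (x1 ∨ x3) = max(a, b) on (0.44, 0.44) = 0.44
  → value = 0.4400
Under bounded:
  x1 ∨ x3 = min(1, a+b) on (0.44, 0.43) = 0.87
  x1 ∨ (x1 ∨ x3) = min(1, a+b) on (0.44, 0.87) = 1.00
  → value = 1.0000
|0.4400 − 1.0000| = 0.560

0.560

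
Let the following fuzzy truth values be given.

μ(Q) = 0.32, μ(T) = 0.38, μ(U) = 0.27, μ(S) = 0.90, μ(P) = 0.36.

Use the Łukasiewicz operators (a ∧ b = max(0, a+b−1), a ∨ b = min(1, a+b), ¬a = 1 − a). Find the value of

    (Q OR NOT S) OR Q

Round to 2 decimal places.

0.74

NOT S = 1 − 0.90 = 0.10
Q OR NOT S = min(1, a+b) on (0.32, 0.10) = 0.42
(Q OR NOT S) OR Q = min(1, a+b) on (0.42, 0.32) = 0.74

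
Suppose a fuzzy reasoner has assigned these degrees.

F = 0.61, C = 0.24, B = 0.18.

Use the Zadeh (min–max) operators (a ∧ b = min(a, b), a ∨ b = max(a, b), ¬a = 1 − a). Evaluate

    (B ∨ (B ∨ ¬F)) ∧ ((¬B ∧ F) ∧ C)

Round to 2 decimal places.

¬F = 1 − 0.61 = 0.39
B ∨ ¬F = max(a, b) on (0.18, 0.39) = 0.39
B ∨ (B ∨ ¬F) = max(a, b) on (0.18, 0.39) = 0.39
¬B = 1 − 0.18 = 0.82
¬B ∧ F = min(a, b) on (0.82, 0.61) = 0.61
(¬B ∧ F) ∧ C = min(a, b) on (0.61, 0.24) = 0.24
(B ∨ (B ∨ ¬F)) ∧ ((¬B ∧ F) ∧ C) = min(a, b) on (0.39, 0.24) = 0.24

0.24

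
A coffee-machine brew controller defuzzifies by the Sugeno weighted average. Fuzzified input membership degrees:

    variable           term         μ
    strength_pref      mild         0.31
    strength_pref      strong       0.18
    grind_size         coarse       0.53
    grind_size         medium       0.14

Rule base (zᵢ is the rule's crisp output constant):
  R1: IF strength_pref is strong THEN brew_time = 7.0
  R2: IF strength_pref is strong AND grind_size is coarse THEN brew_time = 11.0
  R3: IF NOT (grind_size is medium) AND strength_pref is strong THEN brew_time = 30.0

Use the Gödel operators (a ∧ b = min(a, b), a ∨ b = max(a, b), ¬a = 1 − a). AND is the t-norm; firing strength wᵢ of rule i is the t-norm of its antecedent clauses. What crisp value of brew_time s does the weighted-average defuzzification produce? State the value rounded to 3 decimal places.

R1 (z=7.0): strong=0.18 → w = 0.18
R2 (z=11.0): strong=0.18, coarse=0.53; AND[min(a, b)] → w = 0.18
R3 (z=30.0): ¬medium=1−0.14=0.86, strong=0.18; AND[min(a, b)] → w = 0.18
Weighted average = (0.18·7.0 + 0.18·11.0 + 0.18·30.0) / (0.18 + 0.18 + 0.18)
  = 8.6400 / 0.5400 = 16.000

16.000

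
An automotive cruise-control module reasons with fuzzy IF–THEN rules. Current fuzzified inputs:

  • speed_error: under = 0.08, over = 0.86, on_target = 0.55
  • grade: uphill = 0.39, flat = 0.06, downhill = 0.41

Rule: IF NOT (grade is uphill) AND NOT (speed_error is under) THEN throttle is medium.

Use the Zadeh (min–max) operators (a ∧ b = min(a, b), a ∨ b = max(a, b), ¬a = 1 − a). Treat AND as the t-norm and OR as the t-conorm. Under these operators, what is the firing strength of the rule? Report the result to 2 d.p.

0.61

firing strength: ¬uphill=1−0.39=0.61, ¬under=1−0.08=0.92; AND[min(a, b)] → w = 0.61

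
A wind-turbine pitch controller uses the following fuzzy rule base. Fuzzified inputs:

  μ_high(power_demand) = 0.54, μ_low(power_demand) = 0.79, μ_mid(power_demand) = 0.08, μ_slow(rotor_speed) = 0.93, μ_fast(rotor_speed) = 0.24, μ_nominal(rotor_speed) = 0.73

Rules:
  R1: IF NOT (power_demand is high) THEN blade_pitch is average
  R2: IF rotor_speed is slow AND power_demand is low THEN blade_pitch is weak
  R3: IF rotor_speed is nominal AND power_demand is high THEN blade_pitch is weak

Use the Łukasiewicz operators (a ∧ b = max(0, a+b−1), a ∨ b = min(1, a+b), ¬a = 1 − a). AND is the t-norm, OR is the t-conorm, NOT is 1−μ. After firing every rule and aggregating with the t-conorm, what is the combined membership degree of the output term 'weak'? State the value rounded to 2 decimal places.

0.99

R1: ¬high=1−0.54=0.46 → w = 0.46
R2: slow=0.93, low=0.79; AND[max(0, a+b−1)] → w = 0.72
R3: nominal=0.73, high=0.54; AND[max(0, a+b−1)] → w = 0.27
Rules with consequent 'weak': {R2, R3} → strengths 0.72, 0.27
Aggregate via t-conorm [min(1, a+b)]: 0.99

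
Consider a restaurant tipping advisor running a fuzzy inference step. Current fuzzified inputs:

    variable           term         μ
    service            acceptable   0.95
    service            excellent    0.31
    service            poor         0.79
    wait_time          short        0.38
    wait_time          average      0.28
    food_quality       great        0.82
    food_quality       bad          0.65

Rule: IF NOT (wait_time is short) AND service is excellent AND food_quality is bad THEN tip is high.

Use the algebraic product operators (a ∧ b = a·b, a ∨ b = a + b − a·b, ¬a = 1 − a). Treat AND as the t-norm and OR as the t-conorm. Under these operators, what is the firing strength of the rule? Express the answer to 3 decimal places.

0.125

firing strength: ¬short=1−0.38=0.62, excellent=0.31, bad=0.65; AND[a·b] → w = 0.1249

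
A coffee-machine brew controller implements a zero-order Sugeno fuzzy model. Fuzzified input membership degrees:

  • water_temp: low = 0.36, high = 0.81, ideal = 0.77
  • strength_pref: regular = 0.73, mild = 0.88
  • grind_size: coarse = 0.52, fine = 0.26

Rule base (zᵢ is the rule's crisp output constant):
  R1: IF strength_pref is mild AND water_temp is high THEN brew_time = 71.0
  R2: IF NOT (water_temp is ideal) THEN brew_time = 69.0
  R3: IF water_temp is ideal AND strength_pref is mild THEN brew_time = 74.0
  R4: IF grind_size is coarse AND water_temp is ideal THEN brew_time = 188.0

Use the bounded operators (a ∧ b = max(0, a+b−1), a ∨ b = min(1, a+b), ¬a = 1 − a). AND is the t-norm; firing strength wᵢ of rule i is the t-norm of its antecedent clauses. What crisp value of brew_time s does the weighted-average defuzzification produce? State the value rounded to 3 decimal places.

90.043

R1 (z=71.0): mild=0.88, high=0.81; AND[max(0, a+b−1)] → w = 0.69
R2 (z=69.0): ¬ideal=1−0.77=0.23 → w = 0.23
R3 (z=74.0): ideal=0.77, mild=0.88; AND[max(0, a+b−1)] → w = 0.65
R4 (z=188.0): coarse=0.52, ideal=0.77; AND[max(0, a+b−1)] → w = 0.29
Weighted average = (0.69·71.0 + 0.23·69.0 + 0.65·74.0 + 0.29·188.0) / (0.69 + 0.23 + 0.65 + 0.29)
  = 167.4800 / 1.8600 = 90.043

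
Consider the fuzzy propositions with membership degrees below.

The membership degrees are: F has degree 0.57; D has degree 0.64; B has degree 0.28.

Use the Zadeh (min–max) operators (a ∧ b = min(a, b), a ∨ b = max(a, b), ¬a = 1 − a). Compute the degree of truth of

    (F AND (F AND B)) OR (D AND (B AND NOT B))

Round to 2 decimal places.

F AND B = min(a, b) on (0.57, 0.28) = 0.28
F AND (F AND B) = min(a, b) on (0.57, 0.28) = 0.28
NOT B = 1 − 0.28 = 0.72
B AND NOT B = min(a, b) on (0.28, 0.72) = 0.28
D AND (B AND NOT B) = min(a, b) on (0.64, 0.28) = 0.28
(F AND (F AND B)) OR (D AND (B AND NOT B)) = max(a, b) on (0.28, 0.28) = 0.28

0.28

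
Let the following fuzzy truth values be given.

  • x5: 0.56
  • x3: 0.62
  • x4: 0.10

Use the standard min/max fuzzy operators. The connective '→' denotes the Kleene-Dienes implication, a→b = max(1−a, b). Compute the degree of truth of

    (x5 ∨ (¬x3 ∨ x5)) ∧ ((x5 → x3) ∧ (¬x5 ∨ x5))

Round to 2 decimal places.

0.56

¬x3 = 1 − 0.62 = 0.38
¬x3 ∨ x5 = max(a, b) on (0.38, 0.56) = 0.56
x5 ∨ (¬x3 ∨ x5) = max(a, b) on (0.56, 0.56) = 0.56
x5 → x3  [Kleene-Dienes: max(1−a, b)] with a=0.56, b=0.62 → 0.62
¬x5 = 1 − 0.56 = 0.44
¬x5 ∨ x5 = max(a, b) on (0.44, 0.56) = 0.56
(x5 → x3) ∧ (¬x5 ∨ x5) = min(a, b) on (0.62, 0.56) = 0.56
(x5 ∨ (¬x3 ∨ x5)) ∧ ((x5 → x3) ∧ (¬x5 ∨ x5)) = min(a, b) on (0.56, 0.56) = 0.56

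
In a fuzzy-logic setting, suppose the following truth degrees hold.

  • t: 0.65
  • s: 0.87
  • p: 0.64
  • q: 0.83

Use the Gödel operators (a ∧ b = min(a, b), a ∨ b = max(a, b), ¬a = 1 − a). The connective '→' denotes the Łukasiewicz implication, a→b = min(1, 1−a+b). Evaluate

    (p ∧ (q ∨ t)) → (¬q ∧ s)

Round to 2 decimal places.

q ∨ t = max(a, b) on (0.83, 0.65) = 0.83
p ∧ (q ∨ t) = min(a, b) on (0.64, 0.83) = 0.64
¬q = 1 − 0.83 = 0.17
¬q ∧ s = min(a, b) on (0.17, 0.87) = 0.17
(p ∧ (q ∨ t)) → (¬q ∧ s)  [Łukasiewicz: min(1, 1−a+b)] with a=0.64, b=0.17 → 0.53

0.53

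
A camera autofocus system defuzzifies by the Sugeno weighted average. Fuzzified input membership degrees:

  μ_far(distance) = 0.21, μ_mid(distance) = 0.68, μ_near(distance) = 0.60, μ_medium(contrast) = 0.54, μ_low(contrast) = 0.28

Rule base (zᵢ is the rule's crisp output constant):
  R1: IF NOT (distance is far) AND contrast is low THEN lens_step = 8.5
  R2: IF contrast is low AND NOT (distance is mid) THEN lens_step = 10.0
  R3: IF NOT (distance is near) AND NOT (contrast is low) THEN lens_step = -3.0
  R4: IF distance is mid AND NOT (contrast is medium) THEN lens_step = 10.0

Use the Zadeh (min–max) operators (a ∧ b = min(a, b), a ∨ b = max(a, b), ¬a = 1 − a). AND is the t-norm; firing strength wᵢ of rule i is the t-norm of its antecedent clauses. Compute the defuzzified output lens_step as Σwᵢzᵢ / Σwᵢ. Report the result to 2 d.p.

6.04

R1 (z=8.5): ¬far=1−0.21=0.79, low=0.28; AND[min(a, b)] → w = 0.28
R2 (z=10.0): low=0.28, ¬mid=1−0.68=0.32; AND[min(a, b)] → w = 0.28
R3 (z=-3.0): ¬near=1−0.60=0.40, ¬low=1−0.28=0.72; AND[min(a, b)] → w = 0.40
R4 (z=10.0): mid=0.68, ¬medium=1−0.54=0.46; AND[min(a, b)] → w = 0.46
Weighted average = (0.28·8.5 + 0.28·10.0 + 0.40·-3.0 + 0.46·10.0) / (0.28 + 0.28 + 0.40 + 0.46)
  = 8.5800 / 1.4200 = 6.04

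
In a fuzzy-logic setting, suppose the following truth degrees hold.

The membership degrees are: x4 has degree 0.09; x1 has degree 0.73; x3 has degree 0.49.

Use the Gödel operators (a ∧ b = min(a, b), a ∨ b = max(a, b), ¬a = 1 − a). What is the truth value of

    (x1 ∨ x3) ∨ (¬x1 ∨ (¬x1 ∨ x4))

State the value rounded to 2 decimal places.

0.73

x1 ∨ x3 = max(a, b) on (0.73, 0.49) = 0.73
¬x1 = 1 − 0.73 = 0.27
¬x1 = 1 − 0.73 = 0.27
¬x1 ∨ x4 = max(a, b) on (0.27, 0.09) = 0.27
¬x1 ∨ (¬x1 ∨ x4) = max(a, b) on (0.27, 0.27) = 0.27
(x1 ∨ x3) ∨ (¬x1 ∨ (¬x1 ∨ x4)) = max(a, b) on (0.73, 0.27) = 0.73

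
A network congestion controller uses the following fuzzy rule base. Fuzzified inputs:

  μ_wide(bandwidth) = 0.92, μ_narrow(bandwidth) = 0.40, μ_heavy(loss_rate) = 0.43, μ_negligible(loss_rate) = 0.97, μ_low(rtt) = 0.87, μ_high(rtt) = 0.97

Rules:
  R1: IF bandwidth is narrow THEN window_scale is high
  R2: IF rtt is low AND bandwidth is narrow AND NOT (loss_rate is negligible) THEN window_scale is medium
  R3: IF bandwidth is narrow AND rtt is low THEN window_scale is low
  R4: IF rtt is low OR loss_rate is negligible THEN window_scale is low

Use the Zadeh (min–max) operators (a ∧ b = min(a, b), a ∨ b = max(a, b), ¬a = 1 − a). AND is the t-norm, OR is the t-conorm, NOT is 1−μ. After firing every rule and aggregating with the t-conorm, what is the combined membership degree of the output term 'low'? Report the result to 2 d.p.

R1: narrow=0.40 → w = 0.40
R2: low=0.87, narrow=0.40, ¬negligible=1−0.97=0.03; AND[min(a, b)] → w = 0.03
R3: narrow=0.40, low=0.87; AND[min(a, b)] → w = 0.40
R4: low=0.87, negligible=0.97; OR[max(a, b)] → w = 0.97
Rules with consequent 'low': {R3, R4} → strengths 0.40, 0.97
Aggregate via t-conorm [max(a, b)]: 0.97

0.97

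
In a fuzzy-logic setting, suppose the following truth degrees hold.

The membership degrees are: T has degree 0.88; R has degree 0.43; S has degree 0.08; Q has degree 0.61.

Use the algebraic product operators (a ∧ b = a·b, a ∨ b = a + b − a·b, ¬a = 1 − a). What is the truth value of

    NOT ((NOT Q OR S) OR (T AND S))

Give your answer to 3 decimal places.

NOT Q = 1 − 0.6100 = 0.3900
NOT Q OR S = a + b − a·b on (0.3900, 0.0800) = 0.4388
T AND S = a·b on (0.8800, 0.0800) = 0.0704
(NOT Q OR S) OR (T AND S) = a + b − a·b on (0.4388, 0.0704) = 0.4783
NOT ((NOT Q OR S) OR (T AND S)) = 1 − 0.4783 = 0.5217

0.522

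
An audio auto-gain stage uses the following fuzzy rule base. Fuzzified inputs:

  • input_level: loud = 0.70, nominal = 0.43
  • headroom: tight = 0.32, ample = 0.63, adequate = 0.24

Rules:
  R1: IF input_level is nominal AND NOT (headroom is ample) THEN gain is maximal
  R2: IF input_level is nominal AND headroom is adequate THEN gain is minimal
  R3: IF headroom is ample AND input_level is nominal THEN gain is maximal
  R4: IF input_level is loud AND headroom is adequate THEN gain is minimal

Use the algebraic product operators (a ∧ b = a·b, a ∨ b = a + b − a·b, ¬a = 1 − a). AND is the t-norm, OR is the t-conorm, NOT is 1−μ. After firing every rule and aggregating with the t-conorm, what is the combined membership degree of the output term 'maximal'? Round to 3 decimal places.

R1: nominal=0.43, ¬ample=1−0.63=0.37; AND[a·b] → w = 0.1591
R2: nominal=0.43, adequate=0.24; AND[a·b] → w = 0.1032
R3: ample=0.63, nominal=0.43; AND[a·b] → w = 0.2709
R4: loud=0.70, adequate=0.24; AND[a·b] → w = 0.1680
Rules with consequent 'maximal': {R1, R3} → strengths 0.1591, 0.2709
Aggregate via t-conorm [a + b − a·b]: 0.3869

0.387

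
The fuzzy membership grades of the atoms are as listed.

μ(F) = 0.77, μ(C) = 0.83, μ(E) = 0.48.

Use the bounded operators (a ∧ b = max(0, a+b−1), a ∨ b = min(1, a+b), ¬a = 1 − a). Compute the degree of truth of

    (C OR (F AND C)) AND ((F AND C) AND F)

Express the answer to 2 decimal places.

F AND C = max(0, a+b−1) on (0.77, 0.83) = 0.60
C OR (F AND C) = min(1, a+b) on (0.83, 0.60) = 1.00
F AND C = max(0, a+b−1) on (0.77, 0.83) = 0.60
(F AND C) AND F = max(0, a+b−1) on (0.60, 0.77) = 0.37
(C OR (F AND C)) AND ((F AND C) AND F) = max(0, a+b−1) on (1.00, 0.37) = 0.37

0.37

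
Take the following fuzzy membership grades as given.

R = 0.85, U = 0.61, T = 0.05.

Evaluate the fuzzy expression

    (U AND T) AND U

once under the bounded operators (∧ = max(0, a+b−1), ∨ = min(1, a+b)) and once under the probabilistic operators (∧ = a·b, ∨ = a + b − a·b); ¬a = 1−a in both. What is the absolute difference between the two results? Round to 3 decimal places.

0.019

Under bounded:
  U AND T = max(0, a+b−1) on (0.61, 0.05) = 0.00
  (U AND T) AND U = max(0, a+b−1) on (0.00, 0.61) = 0.00
  → value = 0.0000
Under probabilistic:
  U AND T = a·b on (0.6100, 0.0500) = 0.0305
  (U AND T) AND U = a·b on (0.0305, 0.6100) = 0.0186
  → value = 0.0186
|0.0000 − 0.0186| = 0.019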